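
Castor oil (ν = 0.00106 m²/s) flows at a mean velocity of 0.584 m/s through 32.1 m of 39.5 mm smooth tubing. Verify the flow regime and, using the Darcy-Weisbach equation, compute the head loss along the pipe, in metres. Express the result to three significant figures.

Re = VD/ν = 0.584·0.03950/0.00106 = 21.8 → laminar (Re < 2300)
f = 64/Re = 2.941
h_f = f(L/D)V²/(2g) = 2.941·(32.1/0.03950)·0.584²/(2·9.81) = 41.54 m

h_f ≈ 41.5 m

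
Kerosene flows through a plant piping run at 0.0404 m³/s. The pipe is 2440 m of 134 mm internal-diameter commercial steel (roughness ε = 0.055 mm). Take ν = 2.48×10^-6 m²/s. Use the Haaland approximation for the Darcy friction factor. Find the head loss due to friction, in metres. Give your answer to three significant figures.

V = 4Q/(πD²) = 4·0.0404/(π·0.134²) = 2.865 m/s
Re = VD/ν = 2.865·0.134/2.48×10^-6 = 1.55×10^5 → turbulent
ε/D = 0.055/134 = 4.10×10^-4
Haaland: f = 0.01864
h_f = f(L/D)V²/(2g) = 0.01864·(2440/0.134)·2.865²/(2·9.81) = 142.0 m

h_f ≈ 142 m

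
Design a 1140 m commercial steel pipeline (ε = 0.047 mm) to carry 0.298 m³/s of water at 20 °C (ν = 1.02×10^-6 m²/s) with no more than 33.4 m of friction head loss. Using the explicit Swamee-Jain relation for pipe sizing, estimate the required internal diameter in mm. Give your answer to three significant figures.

D ≈ 326 mm

Swamee-Jain (Type III): D = 0.66·[ε^1.25·(LQ²/(gh_f))^4.75 + ν·Q^9.4·(L/(gh_f))^5.2]^0.04
LQ²/(gh_f) = 0.3090; L/(gh_f) = 3.479
Term 1 = ε^1.25·(…)^4.75 = 1.47×10^-8; Term 2 = ν·Q^9.4·(…)^5.2 = 7.62×10^-9
D = 0.66·(1.47×10^-8 + 7.62×10^-9)^0.04 = 0.3262 m = 326 mm
Check: V = 3.57 m/s, Re = 1.14×10^6, f = 0.01399, h_f = 31.7 m ≈ 33.4 m ✓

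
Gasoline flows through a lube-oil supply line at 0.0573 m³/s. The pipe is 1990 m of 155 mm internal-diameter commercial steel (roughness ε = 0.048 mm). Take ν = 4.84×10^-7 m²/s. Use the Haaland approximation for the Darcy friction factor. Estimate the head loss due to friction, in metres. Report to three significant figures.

h_f ≈ 94.8 m

V = 4Q/(πD²) = 4·0.0573/(π·0.155²) = 3.037 m/s
Re = VD/ν = 3.037·0.155/4.84×10^-7 = 9.72×10^5 → turbulent
ε/D = 0.048/155 = 3.10×10^-4
Haaland: f = 0.01571
h_f = f(L/D)V²/(2g) = 0.01571·(1990/0.155)·3.037²/(2·9.81) = 94.77 m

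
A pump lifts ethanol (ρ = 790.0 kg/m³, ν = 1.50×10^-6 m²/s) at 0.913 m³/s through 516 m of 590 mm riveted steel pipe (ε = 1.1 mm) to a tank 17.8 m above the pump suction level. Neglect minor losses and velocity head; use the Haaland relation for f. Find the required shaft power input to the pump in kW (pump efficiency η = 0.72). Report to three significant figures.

V = 4Q/(πD²) = 3.339 m/s; Re = 1.31×10^6; ε/D = 0.00186; f = 0.02317
h_f = f(L/D)V²/2g = 11.52 m
Total head H = z + h_f = 17.8 + 11.52 = 29.32 m
P_hyd = ρgQH = 790.0·9.81·0.913·29.32 = 207.4 kW
P_shaft = P_hyd/η = 207.4/0.72 = 288.1 kW

P_shaft ≈ 288 kW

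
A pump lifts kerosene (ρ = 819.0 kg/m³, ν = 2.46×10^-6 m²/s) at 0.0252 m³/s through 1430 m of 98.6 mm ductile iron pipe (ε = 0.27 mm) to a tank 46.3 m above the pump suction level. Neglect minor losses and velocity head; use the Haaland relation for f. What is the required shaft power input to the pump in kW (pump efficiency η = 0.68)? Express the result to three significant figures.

P_shaft ≈ 77.3 kW

V = 4Q/(πD²) = 3.300 m/s; Re = 1.32×10^5; ε/D = 0.00274; f = 0.02651
h_f = f(L/D)V²/2g = 213.4 m
Total head H = z + h_f = 46.3 + 213.4 = 259.7 m
P_hyd = ρgQH = 819.0·9.81·0.0252·259.7 = 52.59 kW
P_shaft = P_hyd/η = 52.59/0.68 = 77.33 kW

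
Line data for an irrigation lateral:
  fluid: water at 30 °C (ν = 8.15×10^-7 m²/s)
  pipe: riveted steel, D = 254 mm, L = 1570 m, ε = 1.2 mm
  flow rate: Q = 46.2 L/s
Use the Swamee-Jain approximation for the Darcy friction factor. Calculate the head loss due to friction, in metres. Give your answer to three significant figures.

V = 4Q/(πD²) = 4·0.0462/(π·0.254²) = 0.9118 m/s
Re = VD/ν = 0.9118·0.254/8.15×10^-7 = 2.84×10^5 → turbulent
ε/D = 1.2/254 = 0.00472
Swamee-Jain: f = 0.03034
h_f = f(L/D)V²/(2g) = 0.03034·(1570/0.254)·0.9118²/(2·9.81) = 7.947 m

h_f ≈ 7.95 m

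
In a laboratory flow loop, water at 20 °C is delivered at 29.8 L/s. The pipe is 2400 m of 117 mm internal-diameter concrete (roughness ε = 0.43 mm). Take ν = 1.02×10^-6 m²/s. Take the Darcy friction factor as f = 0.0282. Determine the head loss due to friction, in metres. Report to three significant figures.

h_f ≈ 227 m

V = 4Q/(πD²) = 4·0.0298/(π·0.117²) = 2.772 m/s
h_f = f(L/D)V²/(2g) = 0.02820·(2400/0.117)·2.772²/(2·9.81) = 226.5 m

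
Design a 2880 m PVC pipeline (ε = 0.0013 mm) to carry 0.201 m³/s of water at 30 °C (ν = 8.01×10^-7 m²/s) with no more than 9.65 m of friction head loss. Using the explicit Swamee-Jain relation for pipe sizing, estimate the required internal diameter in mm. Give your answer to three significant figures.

D ≈ 419 mm

Swamee-Jain (Type III): D = 0.66·[ε^1.25·(LQ²/(gh_f))^4.75 + ν·Q^9.4·(L/(gh_f))^5.2]^0.04
LQ²/(gh_f) = 1.229; L/(gh_f) = 30.42
Term 1 = ε^1.25·(…)^4.75 = 1.17×10^-7; Term 2 = ν·Q^9.4·(…)^5.2 = 1.16×10^-5
D = 0.66·(1.17×10^-7 + 1.16×10^-5)^0.04 = 0.4191 m = 419 mm
Check: V = 1.46 m/s, Re = 7.62×10^5, f = 0.01222, h_f = 9.08 m ≈ 9.65 m ✓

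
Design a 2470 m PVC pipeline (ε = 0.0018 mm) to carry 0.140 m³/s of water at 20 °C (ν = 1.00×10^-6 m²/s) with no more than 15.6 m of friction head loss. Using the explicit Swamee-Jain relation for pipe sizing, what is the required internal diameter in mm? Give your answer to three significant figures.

D ≈ 324 mm

Swamee-Jain (Type III): D = 0.66·[ε^1.25·(LQ²/(gh_f))^4.75 + ν·Q^9.4·(L/(gh_f))^5.2]^0.04
LQ²/(gh_f) = 0.3163; L/(gh_f) = 16.14
Term 1 = ε^1.25·(…)^4.75 = 2.79×10^-10; Term 2 = ν·Q^9.4·(…)^5.2 = 1.80×10^-8
D = 0.66·(2.79×10^-10 + 1.80×10^-8)^0.04 = 0.3236 m = 324 mm
Check: V = 1.70 m/s, Re = 5.51×10^5, f = 0.01296, h_f = 14.6 m ≈ 15.6 m ✓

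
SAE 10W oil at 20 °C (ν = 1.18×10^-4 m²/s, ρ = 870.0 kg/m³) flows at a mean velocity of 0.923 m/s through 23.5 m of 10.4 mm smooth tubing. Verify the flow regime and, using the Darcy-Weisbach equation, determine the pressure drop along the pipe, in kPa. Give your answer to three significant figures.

Δp ≈ 659 kPa

Re = VD/ν = 0.923·0.01040/1.18×10^-4 = 81.3 → laminar (Re < 2300)
f = 64/Re = 0.7867
h_f = f(L/D)V²/(2g) = 0.7867·(23.5/0.01040)·0.923²/(2·9.81) = 77.19 m
Δp = ρg·h_f = 870.0·9.81·77.19 = 658.8 kPa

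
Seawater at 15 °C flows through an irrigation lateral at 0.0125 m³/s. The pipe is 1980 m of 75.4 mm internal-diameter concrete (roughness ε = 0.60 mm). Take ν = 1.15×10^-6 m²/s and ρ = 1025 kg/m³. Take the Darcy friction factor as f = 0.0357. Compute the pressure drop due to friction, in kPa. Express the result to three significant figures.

Δp ≈ 3770 kPa

V = 4Q/(πD²) = 4·0.0125/(π·0.0754²) = 2.799 m/s
h_f = f(L/D)V²/(2g) = 0.03570·(1980/0.0754)·2.799²/(2·9.81) = 374.5 m
Δp = ρg·h_f = 1025·9.81·374.5 = 3765 kPa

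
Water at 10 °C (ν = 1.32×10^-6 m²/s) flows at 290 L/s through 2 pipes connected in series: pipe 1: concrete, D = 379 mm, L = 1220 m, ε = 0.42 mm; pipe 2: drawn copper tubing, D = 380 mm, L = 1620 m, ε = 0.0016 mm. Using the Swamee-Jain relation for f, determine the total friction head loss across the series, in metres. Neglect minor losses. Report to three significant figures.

Pipe 1: V = 2.571 m/s, Re = 7.38×10^5, ε/D = 0.00111, f = 0.02062, h_1 = f(L/D)V²/2g = 22.35 m
Pipe 2: V = 2.557 m/s, Re = 7.36×10^5, ε/D = 4.21×10^-6, f = 0.01232, h_2 = f(L/D)V²/2g = 17.50 m
Series → Q common, losses add: H = Σh = 39.85 m

H ≈ 39.9 m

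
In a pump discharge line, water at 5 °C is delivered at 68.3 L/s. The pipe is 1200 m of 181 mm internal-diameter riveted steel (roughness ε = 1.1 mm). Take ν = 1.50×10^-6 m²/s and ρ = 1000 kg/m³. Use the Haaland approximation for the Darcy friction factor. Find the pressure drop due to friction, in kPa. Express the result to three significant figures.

V = 4Q/(πD²) = 4·0.0683/(π·0.181²) = 2.654 m/s
Re = VD/ν = 2.654·0.181/1.50×10^-6 = 3.20×10^5 → turbulent
ε/D = 1.1/181 = 0.00608
Haaland: f = 0.03255
h_f = f(L/D)V²/(2g) = 0.03255·(1200/0.181)·2.654²/(2·9.81) = 77.49 m
Δp = ρg·h_f = 1000·9.81·77.49 = 760.2 kPa

Δp ≈ 760 kPa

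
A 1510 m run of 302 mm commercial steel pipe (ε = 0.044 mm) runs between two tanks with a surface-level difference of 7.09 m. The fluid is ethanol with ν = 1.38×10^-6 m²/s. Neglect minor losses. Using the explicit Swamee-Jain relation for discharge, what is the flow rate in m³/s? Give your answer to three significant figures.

Q ≈ 0.0948 m³/s

Swamee-Jain (Type II): Q = -0.965·√(gD⁵h_f/L)·ln[ε/(3.7D) + √(3.17ν²L/(gD³h_f))]
√(gD⁵h_f/L) = √(9.81·0.302⁵·7.09/1510) = 0.01076
ε/(3.7D) = 3.94×10^-5; √(3.17ν²L/(gD³h_f)) = 6.90×10^-5
Q = -0.965·0.01076·ln(1.084×10^-4) = 0.09477 m³/s
Check: V = 1.32 m/s, Re = 2.90×10^5, f = 0.01592, h_f = 7.10 m ≈ 7.09 m ✓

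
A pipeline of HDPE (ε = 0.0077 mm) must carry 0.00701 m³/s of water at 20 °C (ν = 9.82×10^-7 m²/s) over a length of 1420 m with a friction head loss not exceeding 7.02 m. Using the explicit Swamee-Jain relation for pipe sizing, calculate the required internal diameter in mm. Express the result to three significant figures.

Swamee-Jain (Type III): D = 0.66·[ε^1.25·(LQ²/(gh_f))^4.75 + ν·Q^9.4·(L/(gh_f))^5.2]^0.04
LQ²/(gh_f) = 0.001013; L/(gh_f) = 20.62
Term 1 = ε^1.25·(…)^4.75 = 2.43×10^-21; Term 2 = ν·Q^9.4·(…)^5.2 = 3.77×10^-20
D = 0.66·(2.43×10^-21 + 3.77×10^-20)^0.04 = 0.1106 m = 111 mm
Check: V = 0.730 m/s, Re = 8.22×10^4, f = 0.01899, h_f = 6.62 m ≈ 7.02 m ✓

D ≈ 111 mm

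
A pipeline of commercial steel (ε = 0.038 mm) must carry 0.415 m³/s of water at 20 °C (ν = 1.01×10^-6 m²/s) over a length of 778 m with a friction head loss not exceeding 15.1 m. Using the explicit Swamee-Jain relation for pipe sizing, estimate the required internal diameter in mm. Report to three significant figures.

D ≈ 398 mm

Swamee-Jain (Type III): D = 0.66·[ε^1.25·(LQ²/(gh_f))^4.75 + ν·Q^9.4·(L/(gh_f))^5.2]^0.04
LQ²/(gh_f) = 0.9045; L/(gh_f) = 5.252
Term 1 = ε^1.25·(…)^4.75 = 1.85×10^-6; Term 2 = ν·Q^9.4·(…)^5.2 = 1.44×10^-6
D = 0.66·(1.85×10^-6 + 1.44×10^-6)^0.04 = 0.3984 m = 398 mm
Check: V = 3.33 m/s, Re = 1.31×10^6, f = 0.01315, h_f = 14.5 m ≈ 15.1 m ✓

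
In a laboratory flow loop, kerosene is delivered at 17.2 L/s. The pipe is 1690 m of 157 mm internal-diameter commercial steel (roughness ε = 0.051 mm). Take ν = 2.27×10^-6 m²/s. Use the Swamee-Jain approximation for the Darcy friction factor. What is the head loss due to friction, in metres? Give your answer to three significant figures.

V = 4Q/(πD²) = 4·0.0172/(π·0.157²) = 0.8885 m/s
Re = VD/ν = 0.8885·0.157/2.27×10^-6 = 6.14×10^4 → turbulent
ε/D = 0.051/157 = 3.25×10^-4
Swamee-Jain: f = 0.02121
h_f = f(L/D)V²/(2g) = 0.02121·(1690/0.157)·0.8885²/(2·9.81) = 9.188 m

h_f ≈ 9.19 m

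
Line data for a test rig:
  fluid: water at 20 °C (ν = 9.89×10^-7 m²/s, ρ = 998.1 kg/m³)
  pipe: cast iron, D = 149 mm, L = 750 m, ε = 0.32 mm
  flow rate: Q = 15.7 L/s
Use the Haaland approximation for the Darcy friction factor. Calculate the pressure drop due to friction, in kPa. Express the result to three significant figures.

V = 4Q/(πD²) = 4·0.0157/(π·0.149²) = 0.9004 m/s
Re = VD/ν = 0.9004·0.149/9.89×10^-7 = 1.36×10^5 → turbulent
ε/D = 0.32/149 = 0.00215
Haaland: f = 0.02500
h_f = f(L/D)V²/(2g) = 0.02500·(750/0.149)·0.9004²/(2·9.81) = 5.200 m
Δp = ρg·h_f = 998.1·9.81·5.200 = 50.92 kPa

Δp ≈ 50.9 kPa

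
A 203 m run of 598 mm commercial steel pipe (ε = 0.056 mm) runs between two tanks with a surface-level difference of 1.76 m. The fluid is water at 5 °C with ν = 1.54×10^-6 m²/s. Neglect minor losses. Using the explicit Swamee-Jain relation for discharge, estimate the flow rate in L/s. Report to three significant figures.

Swamee-Jain (Type II): Q = -0.965·√(gD⁵h_f/L)·ln[ε/(3.7D) + √(3.17ν²L/(gD³h_f))]
√(gD⁵h_f/L) = √(9.81·0.598⁵·1.76/203) = 0.08065
ε/(3.7D) = 2.53×10^-5; √(3.17ν²L/(gD³h_f)) = 2.03×10^-5
Q = -0.965·0.08065·ln(4.564×10^-5) = 0.7778 m³/s
Check: V = 2.77 m/s, Re = 1.08×10^6, f = 0.01333, h_f = 1.77 m ≈ 1.76 m ✓

Q ≈ 778 L/s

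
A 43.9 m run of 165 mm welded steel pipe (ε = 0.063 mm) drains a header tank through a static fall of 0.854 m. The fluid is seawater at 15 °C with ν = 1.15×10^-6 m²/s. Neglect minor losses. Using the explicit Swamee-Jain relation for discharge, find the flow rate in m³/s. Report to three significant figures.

Q ≈ 0.0404 m³/s

Swamee-Jain (Type II): Q = -0.965·√(gD⁵h_f/L)·ln[ε/(3.7D) + √(3.17ν²L/(gD³h_f))]
√(gD⁵h_f/L) = √(9.81·0.165⁵·0.854/43.9) = 0.004831
ε/(3.7D) = 1.03×10^-4; √(3.17ν²L/(gD³h_f)) = 6.99×10^-5
Q = -0.965·0.004831·ln(1.731×10^-4) = 0.04038 m³/s
Check: V = 1.89 m/s, Re = 2.71×10^5, f = 0.01776, h_f = 0.859 m ≈ 0.854 m ✓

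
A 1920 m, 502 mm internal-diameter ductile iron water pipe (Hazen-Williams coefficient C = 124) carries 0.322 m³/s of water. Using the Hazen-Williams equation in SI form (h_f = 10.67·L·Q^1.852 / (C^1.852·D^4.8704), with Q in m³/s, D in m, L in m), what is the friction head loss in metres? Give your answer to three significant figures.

h_f = 10.67·1920·0.322^1.852 / (124^1.852·0.502^4.8704) = 9.565 m

h_f ≈ 9.57 m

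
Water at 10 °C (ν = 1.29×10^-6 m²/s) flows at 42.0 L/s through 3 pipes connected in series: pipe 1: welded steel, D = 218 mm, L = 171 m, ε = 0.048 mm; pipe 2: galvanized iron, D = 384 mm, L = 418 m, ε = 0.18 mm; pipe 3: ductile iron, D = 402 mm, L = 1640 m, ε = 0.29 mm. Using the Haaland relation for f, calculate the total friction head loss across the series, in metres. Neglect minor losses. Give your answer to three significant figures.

Pipe 1: V = 1.125 m/s, Re = 1.90×10^5, ε/D = 2.20×10^-4, f = 0.01712, h_1 = f(L/D)V²/2g = 0.8664 m
Pipe 2: V = 0.3627 m/s, Re = 1.08×10^5, ε/D = 4.69×10^-4, f = 0.01974, h_2 = f(L/D)V²/2g = 0.1440 m
Pipe 3: V = 0.3309 m/s, Re = 1.03×10^5, ε/D = 7.21×10^-4, f = 0.02088, h_3 = f(L/D)V²/2g = 0.4755 m
Series → Q common, losses add: H = Σh = 1.486 m

H ≈ 1.49 m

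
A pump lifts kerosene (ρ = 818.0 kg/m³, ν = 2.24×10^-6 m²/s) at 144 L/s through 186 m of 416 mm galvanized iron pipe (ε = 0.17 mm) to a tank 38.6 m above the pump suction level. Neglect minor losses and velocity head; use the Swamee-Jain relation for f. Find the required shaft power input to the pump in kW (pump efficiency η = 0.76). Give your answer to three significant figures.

V = 4Q/(πD²) = 1.059 m/s; Re = 1.97×10^5; ε/D = 4.09×10^-4; f = 0.01847
h_f = f(L/D)V²/2g = 0.4723 m
Total head H = z + h_f = 38.6 + 0.4723 = 39.07 m
P_hyd = ρgQH = 818.0·9.81·0.144·39.07 = 45.15 kW
P_shaft = P_hyd/η = 45.15/0.76 = 59.41 kW

P_shaft ≈ 59.4 kW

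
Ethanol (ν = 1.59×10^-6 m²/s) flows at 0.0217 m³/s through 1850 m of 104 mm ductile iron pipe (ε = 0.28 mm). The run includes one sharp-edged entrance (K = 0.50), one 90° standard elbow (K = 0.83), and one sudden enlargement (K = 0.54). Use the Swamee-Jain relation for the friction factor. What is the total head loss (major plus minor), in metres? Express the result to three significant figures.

V = 4Q/(πD²) = 2.554 m/s; V²/2g = 0.3326 m
Re = 1.67×10^5, ε/D = 0.00269 → f = 0.02644 (Swamee-Jain)
Major: h_f = f(L/D)·V²/2g = 0.02644·17788·0.3326 = 156.5 m
Minor: ΣK = 1.87; h_m = ΣK·V²/2g = 0.6219 m
Total H_L = 156.5 + 0.6219 = 157.1 m

H_L ≈ 157 m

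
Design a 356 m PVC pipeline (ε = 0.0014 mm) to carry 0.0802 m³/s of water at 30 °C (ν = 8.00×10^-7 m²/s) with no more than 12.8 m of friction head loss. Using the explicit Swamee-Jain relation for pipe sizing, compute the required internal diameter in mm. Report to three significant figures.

Swamee-Jain (Type III): D = 0.66·[ε^1.25·(LQ²/(gh_f))^4.75 + ν·Q^9.4·(L/(gh_f))^5.2]^0.04
LQ²/(gh_f) = 0.01824; L/(gh_f) = 2.835
Term 1 = ε^1.25·(…)^4.75 = 2.64×10^-16; Term 2 = ν·Q^9.4·(…)^5.2 = 9.03×10^-15
D = 0.66·(2.64×10^-16 + 9.03×10^-15)^0.04 = 0.1812 m = 181 mm
Check: V = 3.11 m/s, Re = 7.04×10^5, f = 0.01248, h_f = 12.1 m ≈ 12.8 m ✓

D ≈ 181 mm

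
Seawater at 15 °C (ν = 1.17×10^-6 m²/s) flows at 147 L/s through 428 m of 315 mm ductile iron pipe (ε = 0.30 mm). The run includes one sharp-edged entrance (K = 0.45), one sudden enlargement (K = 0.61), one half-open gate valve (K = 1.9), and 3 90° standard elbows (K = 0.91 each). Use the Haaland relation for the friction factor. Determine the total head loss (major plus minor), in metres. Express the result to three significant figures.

H_L ≈ 5.95 m

V = 4Q/(πD²) = 1.886 m/s; V²/2g = 0.1813 m
Re = 5.08×10^5, ε/D = 9.52×10^-4 → f = 0.01998 (Haaland)
Major: h_f = f(L/D)·V²/2g = 0.01998·1359·0.1813 = 4.922 m
Minor: ΣK = 5.69; h_m = ΣK·V²/2g = 1.032 m
Total H_L = 4.922 + 1.032 = 5.954 m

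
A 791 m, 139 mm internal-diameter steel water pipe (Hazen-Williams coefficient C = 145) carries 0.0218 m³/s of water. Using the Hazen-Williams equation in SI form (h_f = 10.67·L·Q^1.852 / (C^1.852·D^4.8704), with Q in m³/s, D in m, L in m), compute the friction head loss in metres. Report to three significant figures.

h_f = 10.67·791·0.0218^1.852 / (145^1.852·0.139^4.8704) = 10.48 m

h_f ≈ 10.5 m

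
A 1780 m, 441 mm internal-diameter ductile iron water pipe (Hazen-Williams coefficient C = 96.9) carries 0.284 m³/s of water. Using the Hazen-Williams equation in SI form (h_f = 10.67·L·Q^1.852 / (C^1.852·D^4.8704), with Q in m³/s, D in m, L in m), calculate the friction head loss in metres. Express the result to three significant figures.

h_f = 10.67·1780·0.284^1.852 / (96.9^1.852·0.441^4.8704) = 20.85 m

h_f ≈ 20.9 m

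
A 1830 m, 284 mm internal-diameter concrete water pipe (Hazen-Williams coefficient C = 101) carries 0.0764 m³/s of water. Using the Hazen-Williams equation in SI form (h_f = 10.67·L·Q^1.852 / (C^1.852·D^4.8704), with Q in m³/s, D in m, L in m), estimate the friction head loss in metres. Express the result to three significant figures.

h_f ≈ 14.9 m

h_f = 10.67·1830·0.0764^1.852 / (101^1.852·0.284^4.8704) = 14.88 m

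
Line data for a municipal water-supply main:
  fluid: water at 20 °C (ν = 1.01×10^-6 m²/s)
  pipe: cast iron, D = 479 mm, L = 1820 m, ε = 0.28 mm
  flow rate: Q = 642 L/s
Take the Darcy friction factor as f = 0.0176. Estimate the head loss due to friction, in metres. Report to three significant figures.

V = 4Q/(πD²) = 4·0.642/(π·0.479²) = 3.563 m/s
h_f = f(L/D)V²/(2g) = 0.01760·(1820/0.479)·3.563²/(2·9.81) = 43.26 m

h_f ≈ 43.3 m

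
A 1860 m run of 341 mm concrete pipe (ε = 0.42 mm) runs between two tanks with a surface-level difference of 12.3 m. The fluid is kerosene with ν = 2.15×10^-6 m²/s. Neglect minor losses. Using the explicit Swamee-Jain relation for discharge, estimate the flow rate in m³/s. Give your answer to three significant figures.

Swamee-Jain (Type II): Q = -0.965·√(gD⁵h_f/L)·ln[ε/(3.7D) + √(3.17ν²L/(gD³h_f))]
√(gD⁵h_f/L) = √(9.81·0.341⁵·12.3/1860) = 0.01729
ε/(3.7D) = 3.33×10^-4; √(3.17ν²L/(gD³h_f)) = 7.55×10^-5
Q = -0.965·0.01729·ln(4.084×10^-4) = 0.1302 m³/s
Check: V = 1.43 m/s, Re = 2.26×10^5, f = 0.02192, h_f = 12.4 m ≈ 12.3 m ✓

Q ≈ 0.130 m³/s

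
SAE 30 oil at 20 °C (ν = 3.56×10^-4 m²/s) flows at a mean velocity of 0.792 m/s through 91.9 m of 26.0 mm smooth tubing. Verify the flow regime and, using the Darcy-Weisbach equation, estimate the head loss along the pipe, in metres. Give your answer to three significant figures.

Re = VD/ν = 0.792·0.02600/3.56×10^-4 = 57.8 → laminar (Re < 2300)
f = 64/Re = 1.106
h_f = f(L/D)V²/(2g) = 1.106·(91.9/0.02600)·0.792²/(2·9.81) = 125.0 m

h_f ≈ 125 m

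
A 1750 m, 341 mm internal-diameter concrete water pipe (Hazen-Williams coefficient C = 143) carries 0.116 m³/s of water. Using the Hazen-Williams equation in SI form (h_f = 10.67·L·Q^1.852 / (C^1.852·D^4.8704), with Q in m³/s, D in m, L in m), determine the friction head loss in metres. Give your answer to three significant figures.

h_f ≈ 6.65 m

h_f = 10.67·1750·0.116^1.852 / (143^1.852·0.341^4.8704) = 6.646 m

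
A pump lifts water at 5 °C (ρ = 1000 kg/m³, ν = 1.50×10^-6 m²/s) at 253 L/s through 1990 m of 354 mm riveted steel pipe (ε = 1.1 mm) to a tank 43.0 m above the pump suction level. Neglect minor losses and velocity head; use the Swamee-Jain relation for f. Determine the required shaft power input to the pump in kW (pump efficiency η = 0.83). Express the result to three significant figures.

P_shaft ≈ 280 kW

V = 4Q/(πD²) = 2.571 m/s; Re = 6.07×10^5; ε/D = 0.00311; f = 0.02674
h_f = f(L/D)V²/2g = 50.62 m
Total head H = z + h_f = 43.0 + 50.62 = 93.62 m
P_hyd = ρgQH = 1000·9.81·0.253·93.62 = 232.4 kW
P_shaft = P_hyd/η = 232.4/0.83 = 280.0 kW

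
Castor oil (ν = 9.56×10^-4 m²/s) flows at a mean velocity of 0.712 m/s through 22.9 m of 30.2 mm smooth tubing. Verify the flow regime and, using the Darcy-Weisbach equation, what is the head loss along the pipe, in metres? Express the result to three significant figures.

Re = VD/ν = 0.712·0.03020/9.56×10^-4 = 22.5 → laminar (Re < 2300)
f = 64/Re = 2.845
h_f = f(L/D)V²/(2g) = 2.845·(22.9/0.03020)·0.712²/(2·9.81) = 55.75 m

h_f ≈ 55.7 m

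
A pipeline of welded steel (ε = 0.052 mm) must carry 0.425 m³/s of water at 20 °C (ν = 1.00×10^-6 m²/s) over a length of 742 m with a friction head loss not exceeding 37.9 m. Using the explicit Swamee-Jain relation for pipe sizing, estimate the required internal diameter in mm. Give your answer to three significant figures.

D ≈ 336 mm

Swamee-Jain (Type III): D = 0.66·[ε^1.25·(LQ²/(gh_f))^4.75 + ν·Q^9.4·(L/(gh_f))^5.2]^0.04
LQ²/(gh_f) = 0.3605; L/(gh_f) = 1.996
Term 1 = ε^1.25·(…)^4.75 = 3.47×10^-8; Term 2 = ν·Q^9.4·(…)^5.2 = 1.17×10^-8
D = 0.66·(3.47×10^-8 + 1.17×10^-8)^0.04 = 0.3359 m = 336 mm
Check: V = 4.80 m/s, Re = 1.61×10^6, f = 0.01387, h_f = 35.9 m ≈ 37.9 m ✓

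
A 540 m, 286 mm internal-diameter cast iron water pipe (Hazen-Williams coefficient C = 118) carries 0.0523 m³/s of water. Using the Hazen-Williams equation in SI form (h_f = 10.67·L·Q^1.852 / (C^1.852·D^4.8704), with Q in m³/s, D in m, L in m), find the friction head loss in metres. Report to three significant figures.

h_f ≈ 1.58 m

h_f = 10.67·540·0.0523^1.852 / (118^1.852·0.286^4.8704) = 1.577 m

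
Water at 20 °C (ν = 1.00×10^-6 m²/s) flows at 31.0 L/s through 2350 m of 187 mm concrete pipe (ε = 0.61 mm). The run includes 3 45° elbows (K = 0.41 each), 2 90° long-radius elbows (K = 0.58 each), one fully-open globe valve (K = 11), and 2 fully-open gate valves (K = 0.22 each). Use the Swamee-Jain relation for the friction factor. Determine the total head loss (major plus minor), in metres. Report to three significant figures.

H_L ≈ 23.4 m

V = 4Q/(πD²) = 1.129 m/s; V²/2g = 0.06493 m
Re = 2.11×10^5, ε/D = 0.00326 → f = 0.02757 (Swamee-Jain)
Major: h_f = f(L/D)·V²/2g = 0.02757·12567·0.06493 = 22.50 m
Minor: ΣK = 13.8; h_m = ΣK·V²/2g = 0.8980 m
Total H_L = 22.50 + 0.8980 = 23.40 m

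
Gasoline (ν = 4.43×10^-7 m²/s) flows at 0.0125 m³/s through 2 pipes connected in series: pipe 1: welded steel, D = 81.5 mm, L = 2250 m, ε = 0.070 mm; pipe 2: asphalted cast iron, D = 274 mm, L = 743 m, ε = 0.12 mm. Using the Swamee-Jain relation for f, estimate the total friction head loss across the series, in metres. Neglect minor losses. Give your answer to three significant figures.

H ≈ 160 m

Pipe 1: V = 2.396 m/s, Re = 4.41×10^5, ε/D = 8.59×10^-4, f = 0.01980, h_1 = f(L/D)V²/2g = 160.0 m
Pipe 2: V = 0.2120 m/s, Re = 1.31×10^5, ε/D = 4.38×10^-4, f = 0.01946, h_2 = f(L/D)V²/2g = 0.1209 m
Series → Q common, losses add: H = Σh = 160.1 m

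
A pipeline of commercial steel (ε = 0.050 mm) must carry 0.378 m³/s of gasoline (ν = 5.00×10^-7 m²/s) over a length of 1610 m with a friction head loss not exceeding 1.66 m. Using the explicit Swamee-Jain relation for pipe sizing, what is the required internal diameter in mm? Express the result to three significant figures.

D ≈ 684 mm

Swamee-Jain (Type III): D = 0.66·[ε^1.25·(LQ²/(gh_f))^4.75 + ν·Q^9.4·(L/(gh_f))^5.2]^0.04
LQ²/(gh_f) = 14.13; L/(gh_f) = 98.87
Term 1 = ε^1.25·(…)^4.75 = 1.22; Term 2 = ν·Q^9.4·(…)^5.2 = 1.26
D = 0.66·(1.22 + 1.26)^0.04 = 0.6845 m = 684 mm
Check: V = 1.03 m/s, Re = 1.41×10^6, f = 0.01270, h_f = 1.61 m ≈ 1.66 m ✓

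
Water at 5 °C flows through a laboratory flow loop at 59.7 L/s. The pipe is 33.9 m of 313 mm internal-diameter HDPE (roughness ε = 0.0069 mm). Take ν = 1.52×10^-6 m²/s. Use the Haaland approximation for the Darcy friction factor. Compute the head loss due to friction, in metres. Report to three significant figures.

V = 4Q/(πD²) = 4·0.0597/(π·0.313²) = 0.7759 m/s
Re = VD/ν = 0.7759·0.313/1.52×10^-6 = 1.60×10^5 → turbulent
ε/D = 0.0069/313 = 2.20×10^-5
Haaland: f = 0.01632
h_f = f(L/D)V²/(2g) = 0.01632·(33.9/0.313)·0.7759²/(2·9.81) = 0.05423 m

h_f ≈ 0.0542 m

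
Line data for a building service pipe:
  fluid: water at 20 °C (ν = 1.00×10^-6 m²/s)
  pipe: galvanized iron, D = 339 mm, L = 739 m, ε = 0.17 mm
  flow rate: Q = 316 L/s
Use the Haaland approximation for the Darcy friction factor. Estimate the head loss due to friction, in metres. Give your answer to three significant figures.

h_f ≈ 23.3 m

V = 4Q/(πD²) = 4·0.316/(π·0.339²) = 3.501 m/s
Re = VD/ν = 3.501·0.339/1.00×10^-6 = 1.19×10^6 → turbulent
ε/D = 0.17/339 = 5.01×10^-4
Haaland: f = 0.01712
h_f = f(L/D)V²/(2g) = 0.01712·(739/0.339)·3.501²/(2·9.81) = 23.31 m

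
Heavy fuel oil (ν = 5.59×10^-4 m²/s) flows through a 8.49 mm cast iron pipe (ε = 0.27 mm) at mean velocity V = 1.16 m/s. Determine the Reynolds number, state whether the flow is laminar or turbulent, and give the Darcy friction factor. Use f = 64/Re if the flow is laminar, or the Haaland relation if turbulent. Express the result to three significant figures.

Re = VD/ν = 1.160·0.00849/5.59×10^-4 = 17.6
Re < 2300 → laminar → f = 64/Re = 3.633

Re ≈ 17.6; laminar; f = 64/Re ≈ 3.63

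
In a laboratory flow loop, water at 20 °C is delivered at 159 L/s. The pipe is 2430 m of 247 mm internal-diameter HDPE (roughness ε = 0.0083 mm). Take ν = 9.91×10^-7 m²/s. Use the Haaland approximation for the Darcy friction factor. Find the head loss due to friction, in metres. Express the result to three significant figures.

V = 4Q/(πD²) = 4·0.159/(π·0.247²) = 3.318 m/s
Re = VD/ν = 3.318·0.247/9.91×10^-7 = 8.27×10^5 → turbulent
ε/D = 0.0083/247 = 3.36×10^-5
Haaland: f = 0.01253
h_f = f(L/D)V²/(2g) = 0.01253·(2430/0.247)·3.318²/(2·9.81) = 69.17 m

h_f ≈ 69.2 m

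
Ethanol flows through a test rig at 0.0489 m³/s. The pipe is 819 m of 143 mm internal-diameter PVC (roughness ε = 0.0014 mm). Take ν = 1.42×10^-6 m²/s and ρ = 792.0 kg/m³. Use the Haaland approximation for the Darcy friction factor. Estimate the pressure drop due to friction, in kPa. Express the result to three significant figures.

V = 4Q/(πD²) = 4·0.0489/(π·0.143²) = 3.045 m/s
Re = VD/ν = 3.045·0.143/1.42×10^-6 = 3.07×10^5 → turbulent
ε/D = 0.0014/143 = 9.79×10^-6
Haaland: f = 0.01436
h_f = f(L/D)V²/(2g) = 0.01436·(819/0.143)·3.045²/(2·9.81) = 38.87 m
Δp = ρg·h_f = 792.0·9.81·38.87 = 302.0 kPa

Δp ≈ 302 kPa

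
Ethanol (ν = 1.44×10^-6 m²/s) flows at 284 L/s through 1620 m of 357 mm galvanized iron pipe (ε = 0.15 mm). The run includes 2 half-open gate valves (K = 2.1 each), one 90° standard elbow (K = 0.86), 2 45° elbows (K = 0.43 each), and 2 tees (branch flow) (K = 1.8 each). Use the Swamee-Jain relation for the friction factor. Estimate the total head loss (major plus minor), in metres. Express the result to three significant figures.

H_L ≈ 35.5 m

V = 4Q/(πD²) = 2.837 m/s; V²/2g = 0.4103 m
Re = 7.03×10^5, ε/D = 4.20×10^-4 → f = 0.01696 (Swamee-Jain)
Major: h_f = f(L/D)·V²/2g = 0.01696·4538·0.4103 = 31.58 m
Minor: ΣK = 9.52; h_m = ΣK·V²/2g = 3.906 m
Total H_L = 31.58 + 3.906 = 35.49 m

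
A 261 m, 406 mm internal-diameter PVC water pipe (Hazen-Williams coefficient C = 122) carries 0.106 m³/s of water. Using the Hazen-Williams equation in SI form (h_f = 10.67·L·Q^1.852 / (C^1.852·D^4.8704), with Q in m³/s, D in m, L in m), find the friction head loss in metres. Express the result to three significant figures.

h_f = 10.67·261·0.106^1.852 / (122^1.852·0.406^4.8704) = 0.4812 m

h_f ≈ 0.481 m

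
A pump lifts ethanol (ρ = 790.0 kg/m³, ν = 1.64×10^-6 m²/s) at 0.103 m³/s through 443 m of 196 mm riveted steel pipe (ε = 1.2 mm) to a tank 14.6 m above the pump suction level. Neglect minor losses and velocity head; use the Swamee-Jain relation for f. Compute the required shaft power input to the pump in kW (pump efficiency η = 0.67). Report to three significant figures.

P_shaft ≈ 69.6 kW

V = 4Q/(πD²) = 3.414 m/s; Re = 4.08×10^5; ε/D = 0.00612; f = 0.03263
h_f = f(L/D)V²/2g = 43.80 m
Total head H = z + h_f = 14.6 + 43.80 = 58.40 m
P_hyd = ρgQH = 790.0·9.81·0.103·58.40 = 46.62 kW
P_shaft = P_hyd/η = 46.62/0.67 = 69.58 kW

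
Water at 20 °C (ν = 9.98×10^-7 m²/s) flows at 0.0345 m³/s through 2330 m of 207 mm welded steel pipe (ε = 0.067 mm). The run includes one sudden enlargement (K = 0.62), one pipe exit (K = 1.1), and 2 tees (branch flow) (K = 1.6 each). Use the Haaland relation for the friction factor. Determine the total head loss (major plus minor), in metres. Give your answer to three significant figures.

V = 4Q/(πD²) = 1.025 m/s; V²/2g = 0.05356 m
Re = 2.13×10^5, ε/D = 3.24×10^-4 → f = 0.01753 (Haaland)
Major: h_f = f(L/D)·V²/2g = 0.01753·11256·0.05356 = 10.57 m
Minor: ΣK = 4.92; h_m = ΣK·V²/2g = 0.2635 m
Total H_L = 10.57 + 0.2635 = 10.84 m

H_L ≈ 10.8 m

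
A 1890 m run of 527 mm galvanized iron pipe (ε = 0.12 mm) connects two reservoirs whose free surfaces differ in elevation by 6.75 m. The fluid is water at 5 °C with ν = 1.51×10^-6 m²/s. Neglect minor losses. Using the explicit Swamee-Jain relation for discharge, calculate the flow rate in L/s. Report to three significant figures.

Swamee-Jain (Type II): Q = -0.965·√(gD⁵h_f/L)·ln[ε/(3.7D) + √(3.17ν²L/(gD³h_f))]
√(gD⁵h_f/L) = √(9.81·0.527⁵·6.75/1890) = 0.03774
ε/(3.7D) = 6.15×10^-5; √(3.17ν²L/(gD³h_f)) = 3.75×10^-5
Q = -0.965·0.03774·ln(9.909×10^-5) = 0.3358 m³/s
Check: V = 1.54 m/s, Re = 5.37×10^5, f = 0.01568, h_f = 6.79 m ≈ 6.75 m ✓

Q ≈ 336 L/s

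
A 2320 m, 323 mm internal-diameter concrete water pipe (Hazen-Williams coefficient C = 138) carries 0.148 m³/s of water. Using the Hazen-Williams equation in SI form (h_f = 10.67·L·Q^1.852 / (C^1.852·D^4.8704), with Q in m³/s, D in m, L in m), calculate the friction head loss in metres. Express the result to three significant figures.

h_f = 10.67·2320·0.148^1.852 / (138^1.852·0.323^4.8704) = 19.24 m

h_f ≈ 19.2 m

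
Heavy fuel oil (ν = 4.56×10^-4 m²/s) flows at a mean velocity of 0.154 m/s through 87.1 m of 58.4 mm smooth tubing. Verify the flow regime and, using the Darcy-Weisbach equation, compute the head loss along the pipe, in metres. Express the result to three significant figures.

Re = VD/ν = 0.154·0.05840/4.56×10^-4 = 19.7 → laminar (Re < 2300)
f = 64/Re = 3.245
h_f = f(L/D)V²/(2g) = 3.245·(87.1/0.05840)·0.154²/(2·9.81) = 5.850 m

h_f ≈ 5.85 m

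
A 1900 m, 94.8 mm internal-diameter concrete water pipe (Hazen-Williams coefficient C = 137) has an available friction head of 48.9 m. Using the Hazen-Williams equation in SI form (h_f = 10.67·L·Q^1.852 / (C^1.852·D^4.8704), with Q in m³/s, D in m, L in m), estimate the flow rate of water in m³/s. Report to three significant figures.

Rearranging: Q = [h_f·C^1.852·D^4.8704 / (10.67·L)]^(1/1.852)
Q = [48.9·137^1.852·0.0948^4.8704 / (10.67·1900)]^0.540 = 0.01078 m³/s

Q ≈ 0.0108 m³/s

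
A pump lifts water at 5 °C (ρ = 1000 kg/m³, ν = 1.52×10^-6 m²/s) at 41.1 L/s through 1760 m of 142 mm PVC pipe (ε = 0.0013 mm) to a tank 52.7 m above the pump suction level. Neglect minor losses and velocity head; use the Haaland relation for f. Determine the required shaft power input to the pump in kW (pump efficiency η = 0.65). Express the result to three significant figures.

P_shaft ≈ 72.3 kW

V = 4Q/(πD²) = 2.595 m/s; Re = 2.42×10^5; ε/D = 9.15×10^-6; f = 0.01500
h_f = f(L/D)V²/2g = 63.80 m
Total head H = z + h_f = 52.7 + 63.80 = 116.5 m
P_hyd = ρgQH = 1000·9.81·0.0411·116.5 = 46.97 kW
P_shaft = P_hyd/η = 46.97/0.65 = 72.27 kW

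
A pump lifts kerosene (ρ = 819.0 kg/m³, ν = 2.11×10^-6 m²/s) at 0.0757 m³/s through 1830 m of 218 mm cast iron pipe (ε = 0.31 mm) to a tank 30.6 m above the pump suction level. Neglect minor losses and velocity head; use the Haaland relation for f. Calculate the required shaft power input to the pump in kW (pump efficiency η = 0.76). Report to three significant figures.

P_shaft ≈ 56.1 kW

V = 4Q/(πD²) = 2.028 m/s; Re = 2.10×10^5; ε/D = 0.00142; f = 0.02242
h_f = f(L/D)V²/2g = 39.45 m
Total head H = z + h_f = 30.6 + 39.45 = 70.05 m
P_hyd = ρgQH = 819.0·9.81·0.0757·70.05 = 42.61 kW
P_shaft = P_hyd/η = 42.61/0.76 = 56.06 kW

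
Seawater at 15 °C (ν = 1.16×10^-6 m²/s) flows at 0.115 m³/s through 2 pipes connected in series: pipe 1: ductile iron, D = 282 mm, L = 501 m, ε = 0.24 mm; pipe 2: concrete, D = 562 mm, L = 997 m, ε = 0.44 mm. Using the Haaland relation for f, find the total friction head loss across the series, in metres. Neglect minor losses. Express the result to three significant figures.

Pipe 1: V = 1.841 m/s, Re = 4.48×10^5, ε/D = 8.51×10^-4, f = 0.01957, h_1 = f(L/D)V²/2g = 6.009 m
Pipe 2: V = 0.4636 m/s, Re = 2.25×10^5, ε/D = 7.83×10^-4, f = 0.01986, h_2 = f(L/D)V²/2g = 0.3859 m
Series → Q common, losses add: H = Σh = 6.395 m

H ≈ 6.39 m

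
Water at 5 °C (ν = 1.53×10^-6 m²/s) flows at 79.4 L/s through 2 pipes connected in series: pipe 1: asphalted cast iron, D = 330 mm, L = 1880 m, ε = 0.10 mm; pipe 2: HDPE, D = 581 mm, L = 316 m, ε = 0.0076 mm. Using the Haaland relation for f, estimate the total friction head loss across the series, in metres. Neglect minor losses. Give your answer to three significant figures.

H ≈ 4.43 m

Pipe 1: V = 0.9283 m/s, Re = 2.00×10^5, ε/D = 3.03×10^-4, f = 0.01752, h_1 = f(L/D)V²/2g = 4.385 m
Pipe 2: V = 0.2995 m/s, Re = 1.14×10^5, ε/D = 1.31×10^-5, f = 0.01741, h_2 = f(L/D)V²/2g = 0.04328 m
Series → Q common, losses add: H = Σh = 4.428 m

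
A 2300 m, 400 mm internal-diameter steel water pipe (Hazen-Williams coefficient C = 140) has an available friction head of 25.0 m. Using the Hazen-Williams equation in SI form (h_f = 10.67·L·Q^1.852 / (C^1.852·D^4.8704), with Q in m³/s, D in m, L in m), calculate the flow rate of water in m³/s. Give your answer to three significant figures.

Rearranging: Q = [h_f·C^1.852·D^4.8704 / (10.67·L)]^(1/1.852)
Q = [25.0·140^1.852·0.400^4.8704 / (10.67·2300)]^0.540 = 0.3049 m³/s

Q ≈ 0.305 m³/s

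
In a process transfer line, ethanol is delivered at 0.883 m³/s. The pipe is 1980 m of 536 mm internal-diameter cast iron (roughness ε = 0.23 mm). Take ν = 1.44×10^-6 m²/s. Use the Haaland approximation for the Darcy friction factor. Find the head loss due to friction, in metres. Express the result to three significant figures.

V = 4Q/(πD²) = 4·0.883/(π·0.536²) = 3.913 m/s
Re = VD/ν = 3.913·0.536/1.44×10^-6 = 1.46×10^6 → turbulent
ε/D = 0.23/536 = 4.29×10^-4
Haaland: f = 0.01652
h_f = f(L/D)V²/(2g) = 0.01652·(1980/0.536)·3.913²/(2·9.81) = 47.62 m

h_f ≈ 47.6 m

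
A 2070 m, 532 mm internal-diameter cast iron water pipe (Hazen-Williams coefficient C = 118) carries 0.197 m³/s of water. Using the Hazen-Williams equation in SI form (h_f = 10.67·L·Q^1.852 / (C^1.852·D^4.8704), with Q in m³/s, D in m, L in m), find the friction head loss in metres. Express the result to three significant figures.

h_f = 10.67·2070·0.197^1.852 / (118^1.852·0.532^4.8704) = 3.430 m

h_f ≈ 3.43 m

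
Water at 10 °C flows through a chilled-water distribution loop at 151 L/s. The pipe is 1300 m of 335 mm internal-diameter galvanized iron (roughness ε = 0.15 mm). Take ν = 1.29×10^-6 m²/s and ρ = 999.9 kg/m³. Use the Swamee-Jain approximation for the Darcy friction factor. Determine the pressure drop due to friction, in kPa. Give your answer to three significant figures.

V = 4Q/(πD²) = 4·0.151/(π·0.335²) = 1.713 m/s
Re = VD/ν = 1.713·0.335/1.29×10^-6 = 4.45×10^5 → turbulent
ε/D = 0.15/335 = 4.48×10^-4
Swamee-Jain: f = 0.01756
h_f = f(L/D)V²/(2g) = 0.01756·(1300/0.335)·1.713²/(2·9.81) = 10.19 m
Δp = ρg·h_f = 999.9·9.81·10.19 = 99.96 kPa

Δp ≈ 100.0 kPa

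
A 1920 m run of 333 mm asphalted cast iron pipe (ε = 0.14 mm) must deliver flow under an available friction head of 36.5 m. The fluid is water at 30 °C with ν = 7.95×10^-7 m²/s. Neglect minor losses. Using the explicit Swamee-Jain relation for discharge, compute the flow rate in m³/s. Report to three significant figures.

Swamee-Jain (Type II): Q = -0.965·√(gD⁵h_f/L)·ln[ε/(3.7D) + √(3.17ν²L/(gD³h_f))]
√(gD⁵h_f/L) = √(9.81·0.333⁵·36.5/1920) = 0.02763
ε/(3.7D) = 1.14×10^-4; √(3.17ν²L/(gD³h_f)) = 1.71×10^-5
Q = -0.965·0.02763·ln(1.307×10^-4) = 0.2385 m³/s
Check: V = 2.74 m/s, Re = 1.15×10^6, f = 0.01666, h_f = 36.7 m ≈ 36.5 m ✓

Q ≈ 0.238 m³/s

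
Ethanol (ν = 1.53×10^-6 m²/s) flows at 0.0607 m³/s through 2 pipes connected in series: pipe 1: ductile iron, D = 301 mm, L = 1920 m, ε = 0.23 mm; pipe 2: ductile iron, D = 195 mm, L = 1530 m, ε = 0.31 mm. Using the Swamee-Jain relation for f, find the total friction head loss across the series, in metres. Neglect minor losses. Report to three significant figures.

H ≈ 42.9 m

Pipe 1: V = 0.8530 m/s, Re = 1.68×10^5, ε/D = 7.64×10^-4, f = 0.02048, h_1 = f(L/D)V²/2g = 4.844 m
Pipe 2: V = 2.032 m/s, Re = 2.59×10^5, ε/D = 0.00159, f = 0.02302, h_2 = f(L/D)V²/2g = 38.04 m
Series → Q common, losses add: H = Σh = 42.88 m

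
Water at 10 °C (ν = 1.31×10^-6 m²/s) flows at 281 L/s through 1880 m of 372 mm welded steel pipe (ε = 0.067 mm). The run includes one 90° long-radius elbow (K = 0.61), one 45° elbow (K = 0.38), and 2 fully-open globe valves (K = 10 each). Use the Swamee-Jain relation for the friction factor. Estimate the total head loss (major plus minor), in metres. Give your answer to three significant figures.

V = 4Q/(πD²) = 2.585 m/s; V²/2g = 0.3407 m
Re = 7.34×10^5, ε/D = 1.80×10^-4 → f = 0.01485 (Swamee-Jain)
Major: h_f = f(L/D)·V²/2g = 0.01485·5054·0.3407 = 25.57 m
Minor: ΣK = 21.0; h_m = ΣK·V²/2g = 7.151 m
Total H_L = 25.57 + 7.151 = 32.72 m

H_L ≈ 32.7 m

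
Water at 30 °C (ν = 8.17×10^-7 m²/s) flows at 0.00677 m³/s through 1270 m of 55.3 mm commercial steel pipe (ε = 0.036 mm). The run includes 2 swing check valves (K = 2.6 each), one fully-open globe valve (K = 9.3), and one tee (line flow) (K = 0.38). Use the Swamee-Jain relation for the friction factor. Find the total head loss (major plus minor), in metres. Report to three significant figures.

V = 4Q/(πD²) = 2.819 m/s; V²/2g = 0.4049 m
Re = 1.91×10^5, ε/D = 6.51×10^-4 → f = 0.01976 (Swamee-Jain)
Major: h_f = f(L/D)·V²/2g = 0.01976·22966·0.4049 = 183.8 m
Minor: ΣK = 14.9; h_m = ΣK·V²/2g = 6.026 m
Total H_L = 183.8 + 6.026 = 189.8 m

H_L ≈ 190 m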